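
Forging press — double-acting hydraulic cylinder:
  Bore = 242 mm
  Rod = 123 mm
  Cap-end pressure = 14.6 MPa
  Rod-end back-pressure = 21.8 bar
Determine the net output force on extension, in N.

F ≈ 5.97e5 N

Cap-side area A_cap = π/4 × (242 mm)² = 46000 mm^2
Rod-side annular area A_ann = π/4 × (242² − 123²) = 34110 mm^2
Net thrust = P_cap·A_cap − P_rod·A_ann = 6.715e5 N − 74370 N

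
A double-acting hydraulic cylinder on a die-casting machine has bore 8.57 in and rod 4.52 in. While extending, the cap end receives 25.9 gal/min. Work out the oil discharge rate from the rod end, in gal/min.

Cap-side area A_cap = π/4 × (8.57 in)² = 57.68 in^2
Rod-side annular area A_ann = π/4 × (8.57² − 4.52²) = 41.64 in^2
Piston speed v = Q_in/A_cap; rod-end outflow Q_out = v × A_ann = Q_in × A_ann/A_cap.

Q_out ≈ 18.7 gal/min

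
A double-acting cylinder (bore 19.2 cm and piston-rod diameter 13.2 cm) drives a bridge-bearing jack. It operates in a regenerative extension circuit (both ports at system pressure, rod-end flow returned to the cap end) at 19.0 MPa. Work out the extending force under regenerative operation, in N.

F ≈ 2.60e5 N

With equal pressure on both faces, forces on the annular region cancel; the net push is pressure × rod cross-section.
Rod cross-section A_rod = π/4 × (13.2 cm)² = 136.8 cm^2
F = P × A_rod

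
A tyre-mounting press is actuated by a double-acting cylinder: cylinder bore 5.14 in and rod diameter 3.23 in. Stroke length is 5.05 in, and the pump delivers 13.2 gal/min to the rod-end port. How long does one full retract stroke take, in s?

t ≈ 1.25 s

Rod-side annular area A_ann = π/4 × (5.14² − 3.23²) = 12.56 in^2
Swept volume V = A × L; t = V / Q = A·L / Q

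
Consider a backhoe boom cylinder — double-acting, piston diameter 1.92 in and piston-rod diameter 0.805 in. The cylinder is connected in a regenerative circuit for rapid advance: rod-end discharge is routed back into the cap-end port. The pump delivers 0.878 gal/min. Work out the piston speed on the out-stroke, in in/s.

In regeneration the rod-end outflow joins the pump flow into the cap end, so the net volume the pump must supply per unit advance equals the rod cross-section area.
Rod cross-section A_rod = π/4 × (0.805 in)² = 0.5090 in^2
v = Q_pump / A_rod

v ≈ 6.64 in/s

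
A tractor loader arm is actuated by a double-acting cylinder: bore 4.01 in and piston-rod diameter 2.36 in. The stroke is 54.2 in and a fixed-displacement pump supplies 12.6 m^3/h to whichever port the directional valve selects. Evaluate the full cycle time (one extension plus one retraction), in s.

t ≈ 5.30 s

Cap-side area A_cap = π/4 × (4.01 in)² = 12.63 in^2
Rod-side annular area A_ann = π/4 × (4.01² − 2.36²) = 8.255 in^2
t_ext = A_cap·L/Q = 3.205 s
t_ret = A_ann·L/Q = 2.095 s
t_cycle = t_ext + t_ret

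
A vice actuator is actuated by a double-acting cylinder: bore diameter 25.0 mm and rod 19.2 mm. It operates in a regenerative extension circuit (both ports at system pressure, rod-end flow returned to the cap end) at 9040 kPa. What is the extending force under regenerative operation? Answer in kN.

F ≈ 2.62 kN

With equal pressure on both faces, forces on the annular region cancel; the net push is pressure × rod cross-section.
Rod cross-section A_rod = π/4 × (19.2 mm)² = 289.5 mm^2
F = P × A_rod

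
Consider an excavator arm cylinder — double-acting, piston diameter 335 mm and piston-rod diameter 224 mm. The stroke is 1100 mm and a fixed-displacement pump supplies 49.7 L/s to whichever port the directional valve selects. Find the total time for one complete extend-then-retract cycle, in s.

Cap-side area A_cap = π/4 × (335 mm)² = 88140 mm^2
Rod-side annular area A_ann = π/4 × (335² − 224²) = 48730 mm^2
t_ext = A_cap·L/Q = 1.951 s
t_ret = A_ann·L/Q = 1.079 s
t_cycle = t_ext + t_ret

t ≈ 3.03 s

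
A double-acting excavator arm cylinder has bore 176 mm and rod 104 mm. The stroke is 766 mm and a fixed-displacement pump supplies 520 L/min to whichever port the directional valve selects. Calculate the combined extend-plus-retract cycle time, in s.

t ≈ 3.55 s

Cap-side area A_cap = π/4 × (176 mm)² = 24330 mm^2
Rod-side annular area A_ann = π/4 × (176² − 104²) = 15830 mm^2
t_ext = A_cap·L/Q = 2.150 s
t_ret = A_ann·L/Q = 1.399 s
t_cycle = t_ext + t_ret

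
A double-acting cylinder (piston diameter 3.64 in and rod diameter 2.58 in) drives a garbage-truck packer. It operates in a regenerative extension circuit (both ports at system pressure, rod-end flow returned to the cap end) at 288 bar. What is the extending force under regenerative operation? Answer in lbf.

F ≈ 21800 lbf

With equal pressure on both faces, forces on the annular region cancel; the net push is pressure × rod cross-section.
Rod cross-section A_rod = π/4 × (2.58 in)² = 5.228 in^2
F = P × A_rod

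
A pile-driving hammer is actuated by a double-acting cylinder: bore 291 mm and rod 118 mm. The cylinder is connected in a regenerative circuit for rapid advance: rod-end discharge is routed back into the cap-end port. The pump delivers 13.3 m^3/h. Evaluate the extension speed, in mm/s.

In regeneration the rod-end outflow joins the pump flow into the cap end, so the net volume the pump must supply per unit advance equals the rod cross-section area.
Rod cross-section A_rod = π/4 × (118 mm)² = 10940 mm^2
v = Q_pump / A_rod

v ≈ 338 mm/s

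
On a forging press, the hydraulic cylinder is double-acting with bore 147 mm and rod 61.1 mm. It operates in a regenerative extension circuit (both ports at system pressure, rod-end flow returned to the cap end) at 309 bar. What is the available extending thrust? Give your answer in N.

F ≈ 90600 N

With equal pressure on both faces, forces on the annular region cancel; the net push is pressure × rod cross-section.
Rod cross-section A_rod = π/4 × (61.1 mm)² = 2932 mm^2
F = P × A_rod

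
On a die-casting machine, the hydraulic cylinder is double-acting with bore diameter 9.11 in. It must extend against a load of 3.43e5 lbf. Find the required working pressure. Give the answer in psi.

P ≈ 5260 psi

Cap-side area A_cap = π/4 × (9.11 in)² = 65.18 in^2
P = F / A = 3.43e5 lbf / A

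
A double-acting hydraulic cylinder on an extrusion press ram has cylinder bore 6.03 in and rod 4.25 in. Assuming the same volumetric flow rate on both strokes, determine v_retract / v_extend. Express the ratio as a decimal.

v_ret/v_ext ≈ 1.99

Cap-side area A_cap = π/4 × (6.03 in)² = 28.56 in^2
Rod-side annular area A_ann = π/4 × (6.03² − 4.25²) = 14.37 in^2
For equal Q, v ∝ 1/A, so v_ret/v_ext = A_cap/A_ann.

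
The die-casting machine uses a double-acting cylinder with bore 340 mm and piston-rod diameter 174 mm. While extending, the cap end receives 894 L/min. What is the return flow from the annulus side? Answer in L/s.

Cap-side area A_cap = π/4 × (340 mm)² = 90790 mm^2
Rod-side annular area A_ann = π/4 × (340² − 174²) = 67010 mm^2
Piston speed v = Q_in/A_cap; rod-end outflow Q_out = v × A_ann = Q_in × A_ann/A_cap.

Q_out ≈ 11.0 L/s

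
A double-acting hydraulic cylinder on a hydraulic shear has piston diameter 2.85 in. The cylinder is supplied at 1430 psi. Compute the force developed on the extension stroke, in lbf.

Cap-side area A_cap = π/4 × (2.85 in)² = 6.379 in^2
F = P × A_cap = 1430 psi × A_cap

F ≈ 9120 lbf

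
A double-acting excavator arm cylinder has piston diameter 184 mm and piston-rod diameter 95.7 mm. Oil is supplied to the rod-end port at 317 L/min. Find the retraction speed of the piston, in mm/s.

v ≈ 272 mm/s

Rod-side annular area A_ann = π/4 × (184² − 95.7²) = 19400 mm^2
Flow into the rod-end port fills the annular volume.
v = Q / A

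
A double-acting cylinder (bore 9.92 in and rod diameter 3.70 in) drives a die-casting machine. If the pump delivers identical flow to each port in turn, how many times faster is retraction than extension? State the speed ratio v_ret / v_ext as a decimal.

Cap-side area A_cap = π/4 × (9.92 in)² = 77.29 in^2
Rod-side annular area A_ann = π/4 × (9.92² − 3.70²) = 66.54 in^2
For equal Q, v ∝ 1/A, so v_ret/v_ext = A_cap/A_ann.

v_ret/v_ext ≈ 1.16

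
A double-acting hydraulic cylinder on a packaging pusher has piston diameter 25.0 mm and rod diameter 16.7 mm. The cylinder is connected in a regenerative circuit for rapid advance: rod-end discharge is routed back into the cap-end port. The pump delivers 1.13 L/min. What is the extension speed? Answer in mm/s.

In regeneration the rod-end outflow joins the pump flow into the cap end, so the net volume the pump must supply per unit advance equals the rod cross-section area.
Rod cross-section A_rod = π/4 × (16.7 mm)² = 219.0 mm^2
v = Q_pump / A_rod

v ≈ 86.0 mm/s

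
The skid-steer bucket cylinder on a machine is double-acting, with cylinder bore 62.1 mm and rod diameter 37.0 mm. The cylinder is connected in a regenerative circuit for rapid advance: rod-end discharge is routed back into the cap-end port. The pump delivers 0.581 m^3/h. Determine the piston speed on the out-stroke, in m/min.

v ≈ 9.01 m/min

In regeneration the rod-end outflow joins the pump flow into the cap end, so the net volume the pump must supply per unit advance equals the rod cross-section area.
Rod cross-section A_rod = π/4 × (37.0 mm)² = 1075 mm^2
v = Q_pump / A_rod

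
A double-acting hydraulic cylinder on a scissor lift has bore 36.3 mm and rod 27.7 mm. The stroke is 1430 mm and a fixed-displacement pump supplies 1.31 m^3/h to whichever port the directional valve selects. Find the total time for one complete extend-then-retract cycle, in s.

t ≈ 5.77 s

Cap-side area A_cap = π/4 × (36.3 mm)² = 1035 mm^2
Rod-side annular area A_ann = π/4 × (36.3² − 27.7²) = 432.3 mm^2
t_ext = A_cap·L/Q = 4.067 s
t_ret = A_ann·L/Q = 1.699 s
t_cycle = t_ext + t_ret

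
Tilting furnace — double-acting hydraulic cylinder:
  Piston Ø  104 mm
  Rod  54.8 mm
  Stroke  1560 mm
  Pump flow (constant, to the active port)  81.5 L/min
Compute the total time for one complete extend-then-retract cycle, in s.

t ≈ 16.8 s

Cap-side area A_cap = π/4 × (104 mm)² = 8495 mm^2
Rod-side annular area A_ann = π/4 × (104² − 54.8²) = 6136 mm^2
t_ext = A_cap·L/Q = 9.756 s
t_ret = A_ann·L/Q = 7.047 s
t_cycle = t_ext + t_ret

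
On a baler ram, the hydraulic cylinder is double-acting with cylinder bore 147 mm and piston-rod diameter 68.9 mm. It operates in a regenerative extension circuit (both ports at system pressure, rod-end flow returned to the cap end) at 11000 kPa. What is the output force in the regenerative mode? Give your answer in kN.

With equal pressure on both faces, forces on the annular region cancel; the net push is pressure × rod cross-section.
Rod cross-section A_rod = π/4 × (68.9 mm)² = 3728 mm^2
F = P × A_rod

F ≈ 41.0 kN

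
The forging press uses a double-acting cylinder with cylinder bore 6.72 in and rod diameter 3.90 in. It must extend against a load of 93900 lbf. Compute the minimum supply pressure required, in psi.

P ≈ 2650 psi

Cap-side area A_cap = π/4 × (6.72 in)² = 35.47 in^2
P = F / A = 93900 lbf / A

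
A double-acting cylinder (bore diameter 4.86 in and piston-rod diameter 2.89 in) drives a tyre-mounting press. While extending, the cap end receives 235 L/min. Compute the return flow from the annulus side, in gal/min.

Cap-side area A_cap = π/4 × (4.86 in)² = 18.55 in^2
Rod-side annular area A_ann = π/4 × (4.86² − 2.89²) = 11.99 in^2
Piston speed v = Q_in/A_cap; rod-end outflow Q_out = v × A_ann = Q_in × A_ann/A_cap.

Q_out ≈ 40.1 gal/min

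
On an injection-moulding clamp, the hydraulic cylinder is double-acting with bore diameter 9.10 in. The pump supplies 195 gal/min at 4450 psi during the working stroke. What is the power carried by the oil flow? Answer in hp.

W ≈ 506 hp

Hydraulic power = P × Q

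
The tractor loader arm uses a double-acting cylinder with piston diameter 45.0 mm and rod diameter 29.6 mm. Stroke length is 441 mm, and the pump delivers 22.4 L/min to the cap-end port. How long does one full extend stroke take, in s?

Cap-side area A_cap = π/4 × (45.0 mm)² = 1590 mm^2
Swept volume V = A × L; t = V / Q = A·L / Q

t ≈ 1.88 s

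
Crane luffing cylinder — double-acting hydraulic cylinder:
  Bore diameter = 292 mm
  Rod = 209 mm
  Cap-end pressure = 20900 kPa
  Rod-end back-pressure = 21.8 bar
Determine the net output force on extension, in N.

Cap-side area A_cap = π/4 × (292 mm)² = 66970 mm^2
Rod-side annular area A_ann = π/4 × (292² − 209²) = 32660 mm^2
Net thrust = P_cap·A_cap − P_rod·A_ann = 1.400e6 N − 71200 N

F ≈ 1.33e6 N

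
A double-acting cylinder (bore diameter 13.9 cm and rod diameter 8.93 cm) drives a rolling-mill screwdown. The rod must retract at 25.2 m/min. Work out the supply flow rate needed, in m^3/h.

Q ≈ 13.5 m^3/h

Rod-side annular area A_ann = π/4 × (13.9² − 8.93²) = 89.12 cm^2
Q = A × v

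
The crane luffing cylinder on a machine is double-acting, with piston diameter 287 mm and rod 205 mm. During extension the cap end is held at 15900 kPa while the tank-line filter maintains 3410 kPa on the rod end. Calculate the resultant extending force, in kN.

Cap-side area A_cap = π/4 × (287 mm)² = 64690 mm^2
Rod-side annular area A_ann = π/4 × (287² − 205²) = 31690 mm^2
Net thrust = P_cap·A_cap − P_rod·A_ann = 1029 kN − 108.0 kN

F ≈ 921 kN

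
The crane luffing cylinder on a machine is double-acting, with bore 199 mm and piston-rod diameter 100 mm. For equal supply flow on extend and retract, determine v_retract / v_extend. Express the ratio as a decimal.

v_ret/v_ext ≈ 1.34

Cap-side area A_cap = π/4 × (199 mm)² = 31100 mm^2
Rod-side annular area A_ann = π/4 × (199² − 100²) = 23250 mm^2
For equal Q, v ∝ 1/A, so v_ret/v_ext = A_cap/A_ann.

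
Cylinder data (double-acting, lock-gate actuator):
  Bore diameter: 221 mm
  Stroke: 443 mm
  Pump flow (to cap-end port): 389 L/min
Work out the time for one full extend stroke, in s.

Cap-side area A_cap = π/4 × (221 mm)² = 38360 mm^2
Swept volume V = A × L; t = V / Q = A·L / Q

t ≈ 2.62 s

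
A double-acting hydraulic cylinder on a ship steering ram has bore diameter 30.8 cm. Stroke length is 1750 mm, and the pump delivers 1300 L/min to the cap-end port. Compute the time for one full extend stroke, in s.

Cap-side area A_cap = π/4 × (30.8 cm)² = 745.1 cm^2
Swept volume V = A × L; t = V / Q = A·L / Q

t ≈ 6.02 s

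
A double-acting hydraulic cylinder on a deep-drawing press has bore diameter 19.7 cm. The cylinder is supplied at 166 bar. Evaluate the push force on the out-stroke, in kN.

F ≈ 506 kN

Cap-side area A_cap = π/4 × (19.7 cm)² = 304.8 cm^2
F = P × A_cap = 166 bar × A_cap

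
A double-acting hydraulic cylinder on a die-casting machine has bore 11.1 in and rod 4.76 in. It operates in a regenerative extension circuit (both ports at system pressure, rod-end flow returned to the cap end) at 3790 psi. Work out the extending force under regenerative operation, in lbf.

F ≈ 67400 lbf

With equal pressure on both faces, forces on the annular region cancel; the net push is pressure × rod cross-section.
Rod cross-section A_rod = π/4 × (4.76 in)² = 17.80 in^2
F = P × A_rod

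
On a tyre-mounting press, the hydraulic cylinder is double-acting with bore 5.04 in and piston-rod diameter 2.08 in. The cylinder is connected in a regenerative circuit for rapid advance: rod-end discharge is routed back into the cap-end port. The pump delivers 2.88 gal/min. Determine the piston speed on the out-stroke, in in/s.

v ≈ 3.26 in/s

In regeneration the rod-end outflow joins the pump flow into the cap end, so the net volume the pump must supply per unit advance equals the rod cross-section area.
Rod cross-section A_rod = π/4 × (2.08 in)² = 3.398 in^2
v = Q_pump / A_rod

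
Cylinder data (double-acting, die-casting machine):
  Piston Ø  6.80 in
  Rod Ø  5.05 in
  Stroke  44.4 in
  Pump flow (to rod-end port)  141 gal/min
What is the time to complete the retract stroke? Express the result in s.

Rod-side annular area A_ann = π/4 × (6.80² − 5.05²) = 16.29 in^2
Swept volume V = A × L; t = V / Q = A·L / Q

t ≈ 1.33 s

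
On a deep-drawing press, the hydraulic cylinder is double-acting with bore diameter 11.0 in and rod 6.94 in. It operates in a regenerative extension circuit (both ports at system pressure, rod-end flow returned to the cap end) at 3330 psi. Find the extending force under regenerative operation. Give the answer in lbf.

With equal pressure on both faces, forces on the annular region cancel; the net push is pressure × rod cross-section.
Rod cross-section A_rod = π/4 × (6.94 in)² = 37.83 in^2
F = P × A_rod

F ≈ 1.26e5 lbf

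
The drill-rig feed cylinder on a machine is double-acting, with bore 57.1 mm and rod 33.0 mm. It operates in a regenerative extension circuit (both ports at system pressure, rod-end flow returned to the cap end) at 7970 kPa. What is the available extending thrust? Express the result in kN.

F ≈ 6.82 kN

With equal pressure on both faces, forces on the annular region cancel; the net push is pressure × rod cross-section.
Rod cross-section A_rod = π/4 × (33.0 mm)² = 855.3 mm^2
F = P × A_rod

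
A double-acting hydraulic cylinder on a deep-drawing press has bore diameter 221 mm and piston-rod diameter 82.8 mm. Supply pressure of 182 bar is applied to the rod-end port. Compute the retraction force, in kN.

F ≈ 600 kN

Rod-side annular area A_ann = π/4 × (221² − 82.8²) = 32980 mm^2
On retraction the pressure acts on the annular area (bore minus rod).
F = P × A_ann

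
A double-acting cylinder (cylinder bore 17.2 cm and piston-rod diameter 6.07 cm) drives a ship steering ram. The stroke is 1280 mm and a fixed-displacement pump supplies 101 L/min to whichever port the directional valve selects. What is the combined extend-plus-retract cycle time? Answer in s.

t ≈ 33.1 s

Cap-side area A_cap = π/4 × (17.2 cm)² = 232.4 cm^2
Rod-side annular area A_ann = π/4 × (17.2² − 6.07²) = 203.4 cm^2
t_ext = A_cap·L/Q = 17.67 s
t_ret = A_ann·L/Q = 15.47 s
t_cycle = t_ext + t_ret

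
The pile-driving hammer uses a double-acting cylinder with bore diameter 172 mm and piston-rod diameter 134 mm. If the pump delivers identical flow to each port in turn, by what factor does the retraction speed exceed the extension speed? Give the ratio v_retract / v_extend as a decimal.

v_ret/v_ext ≈ 2.54

Cap-side area A_cap = π/4 × (172 mm)² = 23240 mm^2
Rod-side annular area A_ann = π/4 × (172² − 134²) = 9133 mm^2
For equal Q, v ∝ 1/A, so v_ret/v_ext = A_cap/A_ann.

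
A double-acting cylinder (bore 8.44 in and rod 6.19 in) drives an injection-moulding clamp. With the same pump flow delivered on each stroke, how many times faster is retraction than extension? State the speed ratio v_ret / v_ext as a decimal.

v_ret/v_ext ≈ 2.16

Cap-side area A_cap = π/4 × (8.44 in)² = 55.95 in^2
Rod-side annular area A_ann = π/4 × (8.44² − 6.19²) = 25.85 in^2
For equal Q, v ∝ 1/A, so v_ret/v_ext = A_cap/A_ann.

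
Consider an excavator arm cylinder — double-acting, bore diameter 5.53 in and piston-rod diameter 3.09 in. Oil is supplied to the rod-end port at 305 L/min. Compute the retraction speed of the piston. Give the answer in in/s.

v ≈ 18.8 in/s

Rod-side annular area A_ann = π/4 × (5.53² − 3.09²) = 16.52 in^2
Flow into the rod-end port fills the annular volume.
v = Q / A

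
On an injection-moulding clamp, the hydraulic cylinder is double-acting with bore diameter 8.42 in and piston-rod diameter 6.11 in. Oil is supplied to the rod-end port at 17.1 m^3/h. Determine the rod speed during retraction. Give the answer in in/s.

v ≈ 11.0 in/s

Rod-side annular area A_ann = π/4 × (8.42² − 6.11²) = 26.36 in^2
Flow into the rod-end port fills the annular volume.
v = Q / A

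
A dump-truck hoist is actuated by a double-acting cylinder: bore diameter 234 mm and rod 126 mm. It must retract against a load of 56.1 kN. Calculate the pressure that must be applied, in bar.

Rod-side annular area A_ann = π/4 × (234² − 126²) = 30540 mm^2
Retraction: pressure acts on the annular area.
P = F / A = 56.1 kN / A

P ≈ 18.4 bar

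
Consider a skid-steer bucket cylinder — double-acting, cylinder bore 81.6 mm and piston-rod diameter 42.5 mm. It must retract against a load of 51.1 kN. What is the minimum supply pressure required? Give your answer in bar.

P ≈ 134 bar

Rod-side annular area A_ann = π/4 × (81.6² − 42.5²) = 3811 mm^2
Retraction: pressure acts on the annular area.
P = F / A = 51.1 kN / A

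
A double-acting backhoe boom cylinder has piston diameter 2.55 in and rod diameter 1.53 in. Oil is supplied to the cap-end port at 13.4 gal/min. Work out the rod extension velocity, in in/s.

Cap-side area A_cap = π/4 × (2.55 in)² = 5.107 in^2
v = Q / A

v ≈ 10.1 in/s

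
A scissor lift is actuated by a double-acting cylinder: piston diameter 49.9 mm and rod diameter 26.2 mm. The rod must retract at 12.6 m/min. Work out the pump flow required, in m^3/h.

Q ≈ 1.07 m^3/h

Rod-side annular area A_ann = π/4 × (49.9² − 26.2²) = 1417 mm^2
Q = A × v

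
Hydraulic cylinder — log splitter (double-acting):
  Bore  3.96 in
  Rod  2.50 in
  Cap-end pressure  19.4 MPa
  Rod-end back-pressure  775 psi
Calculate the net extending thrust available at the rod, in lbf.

F ≈ 28900 lbf

Cap-side area A_cap = π/4 × (3.96 in)² = 12.32 in^2
Rod-side annular area A_ann = π/4 × (3.96² − 2.50²) = 7.408 in^2
Net thrust = P_cap·A_cap − P_rod·A_ann = 34650 lbf − 5741 lbf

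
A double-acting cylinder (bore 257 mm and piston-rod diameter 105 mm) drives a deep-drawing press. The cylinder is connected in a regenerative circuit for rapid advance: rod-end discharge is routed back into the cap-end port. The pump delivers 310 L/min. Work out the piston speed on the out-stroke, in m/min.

v ≈ 35.8 m/min

In regeneration the rod-end outflow joins the pump flow into the cap end, so the net volume the pump must supply per unit advance equals the rod cross-section area.
Rod cross-section A_rod = π/4 × (105 mm)² = 8659 mm^2
v = Q_pump / A_rod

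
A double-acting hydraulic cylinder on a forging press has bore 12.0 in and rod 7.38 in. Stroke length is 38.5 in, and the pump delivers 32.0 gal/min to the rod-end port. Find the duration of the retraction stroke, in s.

t ≈ 22.0 s

Rod-side annular area A_ann = π/4 × (12.0² − 7.38²) = 70.32 in^2
Swept volume V = A × L; t = V / Q = A·L / Q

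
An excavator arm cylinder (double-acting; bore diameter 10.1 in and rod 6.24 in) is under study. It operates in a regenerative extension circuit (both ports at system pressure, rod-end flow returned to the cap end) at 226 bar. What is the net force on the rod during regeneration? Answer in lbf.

With equal pressure on both faces, forces on the annular region cancel; the net push is pressure × rod cross-section.
Rod cross-section A_rod = π/4 × (6.24 in)² = 30.58 in^2
F = P × A_rod

F ≈ 1.00e5 lbf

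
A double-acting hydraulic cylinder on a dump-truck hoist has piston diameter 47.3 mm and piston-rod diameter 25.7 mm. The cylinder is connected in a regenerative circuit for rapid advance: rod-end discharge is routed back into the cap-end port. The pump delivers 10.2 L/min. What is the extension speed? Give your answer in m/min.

v ≈ 19.7 m/min

In regeneration the rod-end outflow joins the pump flow into the cap end, so the net volume the pump must supply per unit advance equals the rod cross-section area.
Rod cross-section A_rod = π/4 × (25.7 mm)² = 518.7 mm^2
v = Q_pump / A_rod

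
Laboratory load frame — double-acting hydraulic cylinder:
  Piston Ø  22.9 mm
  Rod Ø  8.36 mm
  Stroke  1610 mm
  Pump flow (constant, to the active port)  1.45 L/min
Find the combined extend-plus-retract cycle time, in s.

Cap-side area A_cap = π/4 × (22.9 mm)² = 411.9 mm^2
Rod-side annular area A_ann = π/4 × (22.9² − 8.36²) = 357.0 mm^2
t_ext = A_cap·L/Q = 27.44 s
t_ret = A_ann·L/Q = 23.78 s
t_cycle = t_ext + t_ret

t ≈ 51.2 s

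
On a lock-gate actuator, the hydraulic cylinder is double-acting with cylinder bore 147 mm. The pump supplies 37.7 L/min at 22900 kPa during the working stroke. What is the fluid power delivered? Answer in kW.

W ≈ 14.4 kW

Hydraulic power = P × Q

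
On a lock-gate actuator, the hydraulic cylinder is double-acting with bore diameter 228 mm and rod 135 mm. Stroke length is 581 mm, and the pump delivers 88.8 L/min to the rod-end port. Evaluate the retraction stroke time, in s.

Rod-side annular area A_ann = π/4 × (228² − 135²) = 26510 mm^2
Swept volume V = A × L; t = V / Q = A·L / Q

t ≈ 10.4 s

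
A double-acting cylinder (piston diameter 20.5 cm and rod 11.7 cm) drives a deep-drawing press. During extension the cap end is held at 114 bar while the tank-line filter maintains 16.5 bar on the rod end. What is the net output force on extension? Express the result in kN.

Cap-side area A_cap = π/4 × (20.5 cm)² = 330.1 cm^2
Rod-side annular area A_ann = π/4 × (20.5² − 11.7²) = 222.6 cm^2
Net thrust = P_cap·A_cap − P_rod·A_ann = 376.3 kN − 36.72 kN

F ≈ 340 kN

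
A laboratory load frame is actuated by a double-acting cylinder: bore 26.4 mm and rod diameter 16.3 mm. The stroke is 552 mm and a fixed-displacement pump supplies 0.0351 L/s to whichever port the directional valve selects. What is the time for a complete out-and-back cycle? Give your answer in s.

Cap-side area A_cap = π/4 × (26.4 mm)² = 547.4 mm^2
Rod-side annular area A_ann = π/4 × (26.4² − 16.3²) = 338.7 mm^2
t_ext = A_cap·L/Q = 8.609 s
t_ret = A_ann·L/Q = 5.327 s
t_cycle = t_ext + t_ret

t ≈ 13.9 s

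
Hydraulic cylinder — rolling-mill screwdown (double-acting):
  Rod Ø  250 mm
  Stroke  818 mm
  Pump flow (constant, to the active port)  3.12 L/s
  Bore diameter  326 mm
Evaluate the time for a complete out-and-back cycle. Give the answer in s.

Cap-side area A_cap = π/4 × (326 mm)² = 83470 mm^2
Rod-side annular area A_ann = π/4 × (326² − 250²) = 34380 mm^2
t_ext = A_cap·L/Q = 21.88 s
t_ret = A_ann·L/Q = 9.014 s
t_cycle = t_ext + t_ret

t ≈ 30.9 s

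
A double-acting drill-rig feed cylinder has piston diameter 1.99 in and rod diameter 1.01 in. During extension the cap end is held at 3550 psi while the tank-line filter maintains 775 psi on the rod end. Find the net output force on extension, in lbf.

F ≈ 9250 lbf

Cap-side area A_cap = π/4 × (1.99 in)² = 3.110 in^2
Rod-side annular area A_ann = π/4 × (1.99² − 1.01²) = 2.309 in^2
Net thrust = P_cap·A_cap − P_rod·A_ann = 11040 lbf − 1790 lbf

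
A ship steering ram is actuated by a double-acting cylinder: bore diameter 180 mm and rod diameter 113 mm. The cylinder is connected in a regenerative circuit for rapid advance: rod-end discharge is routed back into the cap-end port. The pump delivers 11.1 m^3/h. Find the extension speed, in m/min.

v ≈ 18.4 m/min

In regeneration the rod-end outflow joins the pump flow into the cap end, so the net volume the pump must supply per unit advance equals the rod cross-section area.
Rod cross-section A_rod = π/4 × (113 mm)² = 10030 mm^2
v = Q_pump / A_rod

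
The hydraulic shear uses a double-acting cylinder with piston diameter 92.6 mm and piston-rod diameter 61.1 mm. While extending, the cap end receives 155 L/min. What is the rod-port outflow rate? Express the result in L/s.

Q_out ≈ 1.46 L/s

Cap-side area A_cap = π/4 × (92.6 mm)² = 6735 mm^2
Rod-side annular area A_ann = π/4 × (92.6² − 61.1²) = 3803 mm^2
Piston speed v = Q_in/A_cap; rod-end outflow Q_out = v × A_ann = Q_in × A_ann/A_cap.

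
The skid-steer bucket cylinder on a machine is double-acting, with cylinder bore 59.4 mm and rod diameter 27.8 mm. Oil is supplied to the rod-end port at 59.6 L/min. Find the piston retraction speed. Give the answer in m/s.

v ≈ 0.459 m/s

Rod-side annular area A_ann = π/4 × (59.4² − 27.8²) = 2164 mm^2
Flow into the rod-end port fills the annular volume.
v = Q / A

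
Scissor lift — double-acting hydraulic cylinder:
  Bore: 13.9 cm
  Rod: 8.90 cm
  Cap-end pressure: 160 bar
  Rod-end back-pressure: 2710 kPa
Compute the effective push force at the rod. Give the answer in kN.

F ≈ 219 kN

Cap-side area A_cap = π/4 × (13.9 cm)² = 151.7 cm^2
Rod-side annular area A_ann = π/4 × (13.9² − 8.90²) = 89.54 cm^2
Net thrust = P_cap·A_cap − P_rod·A_ann = 242.8 kN − 24.26 kN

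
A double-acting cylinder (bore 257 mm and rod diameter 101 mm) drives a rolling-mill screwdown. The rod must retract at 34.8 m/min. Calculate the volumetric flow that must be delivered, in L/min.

Q ≈ 1530 L/min

Rod-side annular area A_ann = π/4 × (257² − 101²) = 43860 mm^2
Q = A × v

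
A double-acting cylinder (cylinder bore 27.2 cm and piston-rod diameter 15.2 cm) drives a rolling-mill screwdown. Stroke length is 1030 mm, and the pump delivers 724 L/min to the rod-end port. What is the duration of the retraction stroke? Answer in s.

Rod-side annular area A_ann = π/4 × (27.2² − 15.2²) = 399.6 cm^2
Swept volume V = A × L; t = V / Q = A·L / Q

t ≈ 3.41 s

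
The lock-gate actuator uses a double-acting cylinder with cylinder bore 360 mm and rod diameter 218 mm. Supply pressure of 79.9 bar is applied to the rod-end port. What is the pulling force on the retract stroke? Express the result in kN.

F ≈ 515 kN

Rod-side annular area A_ann = π/4 × (360² − 218²) = 64460 mm^2
On retraction the pressure acts on the annular area (bore minus rod).
F = P × A_ann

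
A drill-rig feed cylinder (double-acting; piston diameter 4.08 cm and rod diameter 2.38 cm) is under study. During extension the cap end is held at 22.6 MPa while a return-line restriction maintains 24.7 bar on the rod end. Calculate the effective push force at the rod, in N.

F ≈ 27400 N

Cap-side area A_cap = π/4 × (4.08 cm)² = 13.07 cm^2
Rod-side annular area A_ann = π/4 × (4.08² − 2.38²) = 8.625 cm^2
Net thrust = P_cap·A_cap − P_rod·A_ann = 29550 N − 2130 N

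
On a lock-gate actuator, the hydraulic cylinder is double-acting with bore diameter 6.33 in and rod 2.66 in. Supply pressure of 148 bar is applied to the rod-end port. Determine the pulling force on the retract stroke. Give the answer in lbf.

Rod-side annular area A_ann = π/4 × (6.33² − 2.66²) = 25.91 in^2
On retraction the pressure acts on the annular area (bore minus rod).
F = P × A_ann

F ≈ 55600 lbf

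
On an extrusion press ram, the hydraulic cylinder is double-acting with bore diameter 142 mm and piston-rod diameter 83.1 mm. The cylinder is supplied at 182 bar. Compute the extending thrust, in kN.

Cap-side area A_cap = π/4 × (142 mm)² = 15840 mm^2
F = P × A_cap = 182 bar × A_cap

F ≈ 288 kN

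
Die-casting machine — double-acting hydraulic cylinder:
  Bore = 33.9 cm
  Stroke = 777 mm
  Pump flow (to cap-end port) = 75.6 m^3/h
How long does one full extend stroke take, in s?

t ≈ 3.34 s

Cap-side area A_cap = π/4 × (33.9 cm)² = 902.6 cm^2
Swept volume V = A × L; t = V / Q = A·L / Q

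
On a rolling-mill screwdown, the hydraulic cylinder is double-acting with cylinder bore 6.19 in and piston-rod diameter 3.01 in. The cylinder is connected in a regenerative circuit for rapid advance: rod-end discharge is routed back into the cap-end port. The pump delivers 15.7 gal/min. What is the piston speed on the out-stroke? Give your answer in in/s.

v ≈ 8.49 in/s

In regeneration the rod-end outflow joins the pump flow into the cap end, so the net volume the pump must supply per unit advance equals the rod cross-section area.
Rod cross-section A_rod = π/4 × (3.01 in)² = 7.116 in^2
v = Q_pump / A_rod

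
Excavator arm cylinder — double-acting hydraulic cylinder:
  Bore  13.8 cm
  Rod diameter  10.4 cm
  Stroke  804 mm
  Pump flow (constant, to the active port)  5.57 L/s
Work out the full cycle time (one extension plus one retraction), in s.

Cap-side area A_cap = π/4 × (13.8 cm)² = 149.6 cm^2
Rod-side annular area A_ann = π/4 × (13.8² − 10.4²) = 64.62 cm^2
t_ext = A_cap·L/Q = 2.159 s
t_ret = A_ann·L/Q = 0.9328 s
t_cycle = t_ext + t_ret

t ≈ 3.09 s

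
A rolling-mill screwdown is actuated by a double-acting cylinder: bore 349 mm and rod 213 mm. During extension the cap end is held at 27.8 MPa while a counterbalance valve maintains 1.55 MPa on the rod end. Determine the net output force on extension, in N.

F ≈ 2.57e6 N

Cap-side area A_cap = π/4 × (349 mm)² = 95660 mm^2
Rod-side annular area A_ann = π/4 × (349² − 213²) = 60030 mm^2
Net thrust = P_cap·A_cap − P_rod·A_ann = 2.659e6 N − 93050 N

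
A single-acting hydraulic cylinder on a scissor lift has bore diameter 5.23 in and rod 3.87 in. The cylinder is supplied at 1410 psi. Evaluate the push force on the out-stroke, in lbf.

Cap-side area A_cap = π/4 × (5.23 in)² = 21.48 in^2
F = P × A_cap = 1410 psi × A_cap

F ≈ 30300 lbf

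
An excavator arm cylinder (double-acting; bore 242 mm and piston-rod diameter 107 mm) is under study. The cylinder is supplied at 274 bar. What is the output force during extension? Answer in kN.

Cap-side area A_cap = π/4 × (242 mm)² = 46000 mm^2
F = P × A_cap = 274 bar × A_cap

F ≈ 1260 kN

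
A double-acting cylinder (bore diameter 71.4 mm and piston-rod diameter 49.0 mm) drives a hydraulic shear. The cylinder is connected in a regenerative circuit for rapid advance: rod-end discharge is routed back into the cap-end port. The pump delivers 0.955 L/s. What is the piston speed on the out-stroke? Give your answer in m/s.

v ≈ 0.506 m/s

In regeneration the rod-end outflow joins the pump flow into the cap end, so the net volume the pump must supply per unit advance equals the rod cross-section area.
Rod cross-section A_rod = π/4 × (49.0 mm)² = 1886 mm^2
v = Q_pump / A_rod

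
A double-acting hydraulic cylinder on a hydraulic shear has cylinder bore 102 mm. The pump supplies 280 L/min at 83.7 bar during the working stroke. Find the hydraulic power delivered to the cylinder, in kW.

W ≈ 39.1 kW

Hydraulic power = P × Q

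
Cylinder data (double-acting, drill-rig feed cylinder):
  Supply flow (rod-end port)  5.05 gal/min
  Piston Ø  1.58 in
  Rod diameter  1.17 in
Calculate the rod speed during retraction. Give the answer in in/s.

v ≈ 22.0 in/s

Rod-side annular area A_ann = π/4 × (1.58² − 1.17²) = 0.8855 in^2
Flow into the rod-end port fills the annular volume.
v = Q / A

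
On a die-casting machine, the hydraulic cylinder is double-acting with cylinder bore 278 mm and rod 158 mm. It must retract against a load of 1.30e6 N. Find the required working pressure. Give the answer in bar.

Rod-side annular area A_ann = π/4 × (278² − 158²) = 41090 mm^2
Retraction: pressure acts on the annular area.
P = F / A = 1.30e6 N / A

P ≈ 316 bar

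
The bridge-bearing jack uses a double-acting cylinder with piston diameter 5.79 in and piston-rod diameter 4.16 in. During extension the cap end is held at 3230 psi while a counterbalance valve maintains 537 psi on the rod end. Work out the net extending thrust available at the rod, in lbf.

F ≈ 78200 lbf

Cap-side area A_cap = π/4 × (5.79 in)² = 26.33 in^2
Rod-side annular area A_ann = π/4 × (5.79² − 4.16²) = 12.74 in^2
Net thrust = P_cap·A_cap − P_rod·A_ann = 85050 lbf − 6840 lbf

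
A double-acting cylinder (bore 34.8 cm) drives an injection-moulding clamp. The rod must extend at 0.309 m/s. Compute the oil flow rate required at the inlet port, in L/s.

Cap-side area A_cap = π/4 × (34.8 cm)² = 951.1 cm^2
Q = A × v

Q ≈ 29.4 L/s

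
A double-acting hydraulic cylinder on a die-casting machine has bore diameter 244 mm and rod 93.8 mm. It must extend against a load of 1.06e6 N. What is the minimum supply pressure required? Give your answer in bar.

Cap-side area A_cap = π/4 × (244 mm)² = 46760 mm^2
P = F / A = 1.06e6 N / A

P ≈ 227 bar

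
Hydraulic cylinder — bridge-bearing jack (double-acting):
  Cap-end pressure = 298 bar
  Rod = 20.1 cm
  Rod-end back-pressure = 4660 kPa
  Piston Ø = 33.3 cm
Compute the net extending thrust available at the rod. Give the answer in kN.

Cap-side area A_cap = π/4 × (33.3 cm)² = 870.9 cm^2
Rod-side annular area A_ann = π/4 × (33.3² − 20.1²) = 553.6 cm^2
Net thrust = P_cap·A_cap − P_rod·A_ann = 2595 kN − 258.0 kN

F ≈ 2340 kN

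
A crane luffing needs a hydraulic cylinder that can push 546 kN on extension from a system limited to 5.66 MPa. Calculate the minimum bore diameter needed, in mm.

Extension force acts on the full piston face: F = P × (π/4)D².
D = √(4F / (πP)) = √(4 × 546 kN / (π × 5.66 MPa))

D ≈ 350 mm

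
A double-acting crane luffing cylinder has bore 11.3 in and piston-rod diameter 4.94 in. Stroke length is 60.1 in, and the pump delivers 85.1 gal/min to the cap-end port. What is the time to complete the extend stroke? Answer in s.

Cap-side area A_cap = π/4 × (11.3 in)² = 100.3 in^2
Swept volume V = A × L; t = V / Q = A·L / Q

t ≈ 18.4 s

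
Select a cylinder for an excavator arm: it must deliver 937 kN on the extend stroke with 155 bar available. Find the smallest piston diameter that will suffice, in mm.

D ≈ 277 mm

Extension force acts on the full piston face: F = P × (π/4)D².
D = √(4F / (πP)) = √(4 × 937 kN / (π × 155 bar))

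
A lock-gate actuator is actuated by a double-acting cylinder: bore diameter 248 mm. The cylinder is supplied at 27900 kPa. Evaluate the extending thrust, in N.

Cap-side area A_cap = π/4 × (248 mm)² = 48310 mm^2
F = P × A_cap = 27900 kPa × A_cap

F ≈ 1.35e6 N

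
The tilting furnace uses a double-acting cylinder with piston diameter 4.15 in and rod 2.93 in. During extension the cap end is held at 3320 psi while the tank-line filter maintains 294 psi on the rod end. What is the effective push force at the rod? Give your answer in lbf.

F ≈ 42900 lbf

Cap-side area A_cap = π/4 × (4.15 in)² = 13.53 in^2
Rod-side annular area A_ann = π/4 × (4.15² − 2.93²) = 6.784 in^2
Net thrust = P_cap·A_cap − P_rod·A_ann = 44910 lbf − 1994 lbf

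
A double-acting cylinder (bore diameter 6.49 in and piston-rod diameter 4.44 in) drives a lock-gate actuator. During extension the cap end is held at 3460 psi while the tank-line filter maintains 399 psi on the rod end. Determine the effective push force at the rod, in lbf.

F ≈ 1.07e5 lbf

Cap-side area A_cap = π/4 × (6.49 in)² = 33.08 in^2
Rod-side annular area A_ann = π/4 × (6.49² − 4.44²) = 17.60 in^2
Net thrust = P_cap·A_cap − P_rod·A_ann = 1.145e5 lbf − 7022 lbf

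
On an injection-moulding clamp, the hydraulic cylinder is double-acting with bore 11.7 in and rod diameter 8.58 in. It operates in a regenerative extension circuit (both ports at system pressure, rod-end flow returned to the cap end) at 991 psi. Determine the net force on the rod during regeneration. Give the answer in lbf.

With equal pressure on both faces, forces on the annular region cancel; the net push is pressure × rod cross-section.
Rod cross-section A_rod = π/4 × (8.58 in)² = 57.82 in^2
F = P × A_rod

F ≈ 57300 lbf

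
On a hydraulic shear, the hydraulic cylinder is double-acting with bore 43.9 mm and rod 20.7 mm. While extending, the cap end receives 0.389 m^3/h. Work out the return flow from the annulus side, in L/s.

Cap-side area A_cap = π/4 × (43.9 mm)² = 1514 mm^2
Rod-side annular area A_ann = π/4 × (43.9² − 20.7²) = 1177 mm^2
Piston speed v = Q_in/A_cap; rod-end outflow Q_out = v × A_ann = Q_in × A_ann/A_cap.

Q_out ≈ 0.0840 L/s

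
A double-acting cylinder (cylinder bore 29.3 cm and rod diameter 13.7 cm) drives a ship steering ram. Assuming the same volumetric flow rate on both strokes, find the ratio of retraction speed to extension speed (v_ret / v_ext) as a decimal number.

v_ret/v_ext ≈ 1.28

Cap-side area A_cap = π/4 × (29.3 cm)² = 674.3 cm^2
Rod-side annular area A_ann = π/4 × (29.3² − 13.7²) = 526.8 cm^2
For equal Q, v ∝ 1/A, so v_ret/v_ext = A_cap/A_ann.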